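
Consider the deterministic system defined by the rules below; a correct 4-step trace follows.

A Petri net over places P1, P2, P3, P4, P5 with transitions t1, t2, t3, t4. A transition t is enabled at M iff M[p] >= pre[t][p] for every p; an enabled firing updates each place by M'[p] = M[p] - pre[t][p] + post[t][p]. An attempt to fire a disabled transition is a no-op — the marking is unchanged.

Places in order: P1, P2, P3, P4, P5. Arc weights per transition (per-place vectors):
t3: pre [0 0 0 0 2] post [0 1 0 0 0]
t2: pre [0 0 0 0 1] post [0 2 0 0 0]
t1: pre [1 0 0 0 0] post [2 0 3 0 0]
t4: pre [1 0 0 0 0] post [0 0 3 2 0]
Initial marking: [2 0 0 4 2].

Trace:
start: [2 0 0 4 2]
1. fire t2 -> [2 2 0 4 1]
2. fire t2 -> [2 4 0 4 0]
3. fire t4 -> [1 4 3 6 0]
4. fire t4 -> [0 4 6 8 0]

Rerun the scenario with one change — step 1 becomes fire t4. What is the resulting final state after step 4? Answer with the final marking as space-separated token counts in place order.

(re-executing from step 1 with the substitution; state before step 1: [2 0 0 4 2])
1. fire t4 -> [1 0 3 6 2]
2. fire t2 -> [1 2 3 6 1]
3. fire t4 -> [0 2 6 8 1]
4. fire t4 -> [0 2 6 8 1]

0 2 6 8 1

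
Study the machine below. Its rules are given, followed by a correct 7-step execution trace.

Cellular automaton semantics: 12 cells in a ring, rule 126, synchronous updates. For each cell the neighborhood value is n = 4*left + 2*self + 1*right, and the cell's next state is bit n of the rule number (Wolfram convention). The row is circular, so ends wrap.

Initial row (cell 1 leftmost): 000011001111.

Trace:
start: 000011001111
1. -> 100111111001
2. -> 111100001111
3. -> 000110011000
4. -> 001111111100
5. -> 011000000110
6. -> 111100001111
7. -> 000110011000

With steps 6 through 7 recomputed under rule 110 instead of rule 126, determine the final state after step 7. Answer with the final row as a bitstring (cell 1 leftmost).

(re-executing steps 6..7 under rule 110; state before step 6: 011000000110)
6. -> 111000001110
7. -> 101000011011

101000011011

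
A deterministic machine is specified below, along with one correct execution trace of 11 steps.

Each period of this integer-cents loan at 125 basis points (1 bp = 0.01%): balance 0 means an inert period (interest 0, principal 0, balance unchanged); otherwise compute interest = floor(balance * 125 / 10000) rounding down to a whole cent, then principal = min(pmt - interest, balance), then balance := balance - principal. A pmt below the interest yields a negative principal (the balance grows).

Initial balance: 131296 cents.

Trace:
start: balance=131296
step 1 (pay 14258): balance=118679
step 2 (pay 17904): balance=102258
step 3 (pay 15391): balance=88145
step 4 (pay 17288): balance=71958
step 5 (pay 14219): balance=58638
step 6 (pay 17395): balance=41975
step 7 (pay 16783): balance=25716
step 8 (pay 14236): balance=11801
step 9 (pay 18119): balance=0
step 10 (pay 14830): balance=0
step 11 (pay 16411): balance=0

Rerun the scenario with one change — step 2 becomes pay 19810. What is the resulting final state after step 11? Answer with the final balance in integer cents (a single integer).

(re-executing from step 2 with the substitution; state before step 2: balance=118679)
step 2 (pay 19810): balance=100352
step 3 (pay 15391): balance=86215
step 4 (pay 17288): balance=70004
step 5 (pay 14219): balance=56660
step 6 (pay 17395): balance=39973
step 7 (pay 16783): balance=23689
step 8 (pay 14236): balance=9749
step 9 (pay 18119): balance=0
step 10 (pay 14830): balance=0
step 11 (pay 16411): balance=0

0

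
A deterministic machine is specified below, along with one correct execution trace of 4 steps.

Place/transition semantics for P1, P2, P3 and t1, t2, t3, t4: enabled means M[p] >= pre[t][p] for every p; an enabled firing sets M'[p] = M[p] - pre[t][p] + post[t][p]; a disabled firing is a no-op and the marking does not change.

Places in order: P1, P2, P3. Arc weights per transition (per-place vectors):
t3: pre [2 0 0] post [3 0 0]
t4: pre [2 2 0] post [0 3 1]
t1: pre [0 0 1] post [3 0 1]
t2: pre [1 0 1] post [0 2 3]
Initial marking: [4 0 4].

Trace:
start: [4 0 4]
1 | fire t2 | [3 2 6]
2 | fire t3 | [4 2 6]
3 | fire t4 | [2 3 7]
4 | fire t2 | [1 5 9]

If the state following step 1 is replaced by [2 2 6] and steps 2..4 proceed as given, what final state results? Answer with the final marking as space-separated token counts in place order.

0 5 9

state after step 1 := [2 2 6]
2 | fire t3 | [3 2 6]
3 | fire t4 | [1 3 7]
4 | fire t2 | [0 5 9]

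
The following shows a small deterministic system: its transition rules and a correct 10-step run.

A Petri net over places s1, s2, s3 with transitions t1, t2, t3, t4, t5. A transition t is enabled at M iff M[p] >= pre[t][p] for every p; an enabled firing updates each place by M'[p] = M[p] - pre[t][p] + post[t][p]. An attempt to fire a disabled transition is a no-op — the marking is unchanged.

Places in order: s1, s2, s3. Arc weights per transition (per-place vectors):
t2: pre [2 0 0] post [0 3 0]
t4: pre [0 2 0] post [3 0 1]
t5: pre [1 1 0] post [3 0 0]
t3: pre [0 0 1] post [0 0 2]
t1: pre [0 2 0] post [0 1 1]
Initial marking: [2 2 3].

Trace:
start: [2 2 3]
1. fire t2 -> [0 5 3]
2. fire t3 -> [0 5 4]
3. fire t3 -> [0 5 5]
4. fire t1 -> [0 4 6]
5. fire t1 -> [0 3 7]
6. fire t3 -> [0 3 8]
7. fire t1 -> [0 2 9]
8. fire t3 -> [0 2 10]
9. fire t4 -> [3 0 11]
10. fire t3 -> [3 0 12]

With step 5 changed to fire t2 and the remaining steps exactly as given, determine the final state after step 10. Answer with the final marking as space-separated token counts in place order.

3 1 11

(re-executing from step 5 with the substitution; state before step 5: [0 4 6])
5. fire t2 -> [0 4 6]
6. fire t3 -> [0 4 7]
7. fire t1 -> [0 3 8]
8. fire t3 -> [0 3 9]
9. fire t4 -> [3 1 10]
10. fire t3 -> [3 1 11]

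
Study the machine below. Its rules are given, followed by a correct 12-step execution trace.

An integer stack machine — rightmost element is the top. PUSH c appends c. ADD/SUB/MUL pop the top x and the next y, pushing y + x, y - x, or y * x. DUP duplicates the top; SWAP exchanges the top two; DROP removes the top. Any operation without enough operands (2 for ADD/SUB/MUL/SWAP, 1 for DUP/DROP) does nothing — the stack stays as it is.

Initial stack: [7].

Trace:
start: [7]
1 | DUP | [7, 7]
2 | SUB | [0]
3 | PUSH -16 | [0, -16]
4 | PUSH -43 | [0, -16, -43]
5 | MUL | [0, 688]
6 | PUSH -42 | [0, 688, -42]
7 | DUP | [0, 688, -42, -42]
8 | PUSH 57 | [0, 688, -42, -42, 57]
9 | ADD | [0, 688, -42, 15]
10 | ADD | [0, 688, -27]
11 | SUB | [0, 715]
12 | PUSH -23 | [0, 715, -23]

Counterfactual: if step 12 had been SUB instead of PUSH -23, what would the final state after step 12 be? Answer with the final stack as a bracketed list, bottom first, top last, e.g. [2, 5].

(re-executing from step 12 with the substitution; state before step 12: [0, 715])
12 | SUB | [-715]

[-715]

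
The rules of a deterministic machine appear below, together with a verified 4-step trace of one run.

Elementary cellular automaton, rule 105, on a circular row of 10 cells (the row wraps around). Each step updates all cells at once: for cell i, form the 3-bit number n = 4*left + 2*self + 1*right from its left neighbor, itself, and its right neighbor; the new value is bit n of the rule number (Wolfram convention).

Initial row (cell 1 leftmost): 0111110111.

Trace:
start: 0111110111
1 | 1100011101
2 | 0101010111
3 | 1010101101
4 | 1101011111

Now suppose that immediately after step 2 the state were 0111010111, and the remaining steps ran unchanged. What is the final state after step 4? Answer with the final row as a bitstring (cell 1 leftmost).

state after step 2 := 0111010111
3 | 1101101101
4 | 0111111111

0111111111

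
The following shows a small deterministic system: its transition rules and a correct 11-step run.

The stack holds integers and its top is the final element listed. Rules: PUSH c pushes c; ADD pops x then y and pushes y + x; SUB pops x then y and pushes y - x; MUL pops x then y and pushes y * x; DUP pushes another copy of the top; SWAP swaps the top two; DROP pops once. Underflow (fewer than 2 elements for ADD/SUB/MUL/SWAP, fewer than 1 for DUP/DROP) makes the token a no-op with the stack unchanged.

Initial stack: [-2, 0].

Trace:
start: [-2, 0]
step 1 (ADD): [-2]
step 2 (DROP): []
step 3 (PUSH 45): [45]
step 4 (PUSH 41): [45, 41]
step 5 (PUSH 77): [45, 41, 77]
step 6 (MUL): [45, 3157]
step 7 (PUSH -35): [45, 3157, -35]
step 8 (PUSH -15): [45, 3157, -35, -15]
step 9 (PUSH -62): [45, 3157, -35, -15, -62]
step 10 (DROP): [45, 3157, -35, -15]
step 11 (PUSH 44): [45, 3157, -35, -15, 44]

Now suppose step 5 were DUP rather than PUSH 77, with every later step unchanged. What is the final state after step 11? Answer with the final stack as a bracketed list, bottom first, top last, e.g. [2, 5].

[45, 1681, -35, -15, 44]

(re-executing from step 5 with the substitution; state before step 5: [45, 41])
step 5 (DUP): [45, 41, 41]
step 6 (MUL): [45, 1681]
step 7 (PUSH -35): [45, 1681, -35]
step 8 (PUSH -15): [45, 1681, -35, -15]
step 9 (PUSH -62): [45, 1681, -35, -15, -62]
step 10 (DROP): [45, 1681, -35, -15]
step 11 (PUSH 44): [45, 1681, -35, -15, 44]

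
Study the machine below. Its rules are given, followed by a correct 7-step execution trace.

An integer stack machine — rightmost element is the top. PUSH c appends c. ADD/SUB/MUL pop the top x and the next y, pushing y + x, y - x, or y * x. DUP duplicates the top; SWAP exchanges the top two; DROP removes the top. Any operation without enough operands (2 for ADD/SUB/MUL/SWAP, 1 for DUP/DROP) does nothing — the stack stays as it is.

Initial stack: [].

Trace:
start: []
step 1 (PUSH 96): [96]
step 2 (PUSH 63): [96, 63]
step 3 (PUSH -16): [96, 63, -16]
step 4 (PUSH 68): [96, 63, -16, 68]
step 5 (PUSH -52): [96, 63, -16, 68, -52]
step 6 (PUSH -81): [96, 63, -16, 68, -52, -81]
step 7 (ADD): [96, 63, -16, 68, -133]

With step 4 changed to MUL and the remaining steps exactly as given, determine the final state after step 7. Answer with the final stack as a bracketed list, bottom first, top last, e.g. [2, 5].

[96, -1008, -133]

(re-executing from step 4 with the substitution; state before step 4: [96, 63, -16])
step 4 (MUL): [96, -1008]
step 5 (PUSH -52): [96, -1008, -52]
step 6 (PUSH -81): [96, -1008, -52, -81]
step 7 (ADD): [96, -1008, -133]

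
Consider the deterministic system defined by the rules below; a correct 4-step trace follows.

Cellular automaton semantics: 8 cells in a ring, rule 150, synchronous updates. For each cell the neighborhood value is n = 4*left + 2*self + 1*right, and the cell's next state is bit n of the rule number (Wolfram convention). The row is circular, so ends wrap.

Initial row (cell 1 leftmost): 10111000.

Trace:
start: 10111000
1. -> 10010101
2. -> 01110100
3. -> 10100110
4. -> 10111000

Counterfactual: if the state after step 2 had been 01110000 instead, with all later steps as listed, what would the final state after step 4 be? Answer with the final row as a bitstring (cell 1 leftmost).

state after step 2 := 01110000
3. -> 10101000
4. -> 10101101

10101101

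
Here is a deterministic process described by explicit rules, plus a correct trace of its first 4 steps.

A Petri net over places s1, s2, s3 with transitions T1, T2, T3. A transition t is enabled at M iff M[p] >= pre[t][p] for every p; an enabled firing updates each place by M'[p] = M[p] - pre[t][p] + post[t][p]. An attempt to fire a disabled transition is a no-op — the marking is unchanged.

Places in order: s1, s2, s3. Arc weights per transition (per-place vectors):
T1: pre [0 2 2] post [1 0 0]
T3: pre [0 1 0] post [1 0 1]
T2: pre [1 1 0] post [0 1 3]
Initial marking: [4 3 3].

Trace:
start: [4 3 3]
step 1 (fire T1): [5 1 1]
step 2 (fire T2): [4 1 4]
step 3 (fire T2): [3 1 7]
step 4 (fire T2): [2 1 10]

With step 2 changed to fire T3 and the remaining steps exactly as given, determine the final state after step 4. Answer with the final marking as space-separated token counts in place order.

6 0 2

(re-executing from step 2 with the substitution; state before step 2: [5 1 1])
step 2 (fire T3): [6 0 2]
step 3 (fire T2): [6 0 2]
step 4 (fire T2): [6 0 2]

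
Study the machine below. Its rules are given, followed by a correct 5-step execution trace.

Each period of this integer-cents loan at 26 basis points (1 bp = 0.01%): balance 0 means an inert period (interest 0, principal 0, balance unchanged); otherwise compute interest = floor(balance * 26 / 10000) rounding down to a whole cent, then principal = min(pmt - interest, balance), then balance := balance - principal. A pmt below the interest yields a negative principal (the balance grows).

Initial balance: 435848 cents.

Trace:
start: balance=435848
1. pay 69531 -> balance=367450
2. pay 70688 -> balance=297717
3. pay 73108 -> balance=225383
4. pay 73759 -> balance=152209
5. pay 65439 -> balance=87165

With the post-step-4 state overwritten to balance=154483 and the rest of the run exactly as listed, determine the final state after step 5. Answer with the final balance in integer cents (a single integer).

89445

state after step 4 := balance=154483
5. pay 65439 -> balance=89445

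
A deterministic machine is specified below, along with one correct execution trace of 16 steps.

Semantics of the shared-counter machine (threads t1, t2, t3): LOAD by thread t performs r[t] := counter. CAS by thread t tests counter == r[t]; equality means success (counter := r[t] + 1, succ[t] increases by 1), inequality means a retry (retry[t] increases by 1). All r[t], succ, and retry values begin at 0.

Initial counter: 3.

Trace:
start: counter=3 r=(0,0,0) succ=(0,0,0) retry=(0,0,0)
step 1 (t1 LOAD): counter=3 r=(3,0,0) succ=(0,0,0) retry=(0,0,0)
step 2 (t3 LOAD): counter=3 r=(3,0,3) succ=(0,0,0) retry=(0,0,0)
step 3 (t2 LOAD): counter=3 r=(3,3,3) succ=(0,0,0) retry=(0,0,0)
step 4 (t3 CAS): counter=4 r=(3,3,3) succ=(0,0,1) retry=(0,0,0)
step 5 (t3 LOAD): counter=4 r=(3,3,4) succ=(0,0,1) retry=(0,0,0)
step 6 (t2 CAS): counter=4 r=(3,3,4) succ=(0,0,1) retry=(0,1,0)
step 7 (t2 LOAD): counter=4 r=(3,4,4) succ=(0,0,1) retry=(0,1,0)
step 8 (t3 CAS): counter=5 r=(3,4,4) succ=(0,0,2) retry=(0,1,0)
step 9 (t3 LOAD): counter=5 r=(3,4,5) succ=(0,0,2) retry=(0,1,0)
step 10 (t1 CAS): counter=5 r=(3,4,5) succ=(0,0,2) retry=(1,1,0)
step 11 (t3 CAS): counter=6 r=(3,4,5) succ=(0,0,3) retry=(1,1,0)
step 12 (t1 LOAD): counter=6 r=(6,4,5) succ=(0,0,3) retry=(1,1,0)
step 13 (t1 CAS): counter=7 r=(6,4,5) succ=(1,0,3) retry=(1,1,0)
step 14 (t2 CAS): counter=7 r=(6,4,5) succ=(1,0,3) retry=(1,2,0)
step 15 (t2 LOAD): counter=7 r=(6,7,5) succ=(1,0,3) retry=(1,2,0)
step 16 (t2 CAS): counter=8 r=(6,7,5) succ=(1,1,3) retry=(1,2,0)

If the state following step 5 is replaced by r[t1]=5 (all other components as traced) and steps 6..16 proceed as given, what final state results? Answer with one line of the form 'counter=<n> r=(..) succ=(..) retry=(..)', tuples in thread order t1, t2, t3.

state after step 5 := counter=4 r=(5,3,4) succ=(0,0,1) retry=(0,0,0)
step 6 (t2 CAS): counter=4 r=(5,3,4) succ=(0,0,1) retry=(0,1,0)
step 7 (t2 LOAD): counter=4 r=(5,4,4) succ=(0,0,1) retry=(0,1,0)
step 8 (t3 CAS): counter=5 r=(5,4,4) succ=(0,0,2) retry=(0,1,0)
step 9 (t3 LOAD): counter=5 r=(5,4,5) succ=(0,0,2) retry=(0,1,0)
step 10 (t1 CAS): counter=6 r=(5,4,5) succ=(1,0,2) retry=(0,1,0)
step 11 (t3 CAS): counter=6 r=(5,4,5) succ=(1,0,2) retry=(0,1,1)
step 12 (t1 LOAD): counter=6 r=(6,4,5) succ=(1,0,2) retry=(0,1,1)
step 13 (t1 CAS): counter=7 r=(6,4,5) succ=(2,0,2) retry=(0,1,1)
step 14 (t2 CAS): counter=7 r=(6,4,5) succ=(2,0,2) retry=(0,2,1)
step 15 (t2 LOAD): counter=7 r=(6,7,5) succ=(2,0,2) retry=(0,2,1)
step 16 (t2 CAS): counter=8 r=(6,7,5) succ=(2,1,2) retry=(0,2,1)

counter=8 r=(6,7,5) succ=(2,1,2) retry=(0,2,1)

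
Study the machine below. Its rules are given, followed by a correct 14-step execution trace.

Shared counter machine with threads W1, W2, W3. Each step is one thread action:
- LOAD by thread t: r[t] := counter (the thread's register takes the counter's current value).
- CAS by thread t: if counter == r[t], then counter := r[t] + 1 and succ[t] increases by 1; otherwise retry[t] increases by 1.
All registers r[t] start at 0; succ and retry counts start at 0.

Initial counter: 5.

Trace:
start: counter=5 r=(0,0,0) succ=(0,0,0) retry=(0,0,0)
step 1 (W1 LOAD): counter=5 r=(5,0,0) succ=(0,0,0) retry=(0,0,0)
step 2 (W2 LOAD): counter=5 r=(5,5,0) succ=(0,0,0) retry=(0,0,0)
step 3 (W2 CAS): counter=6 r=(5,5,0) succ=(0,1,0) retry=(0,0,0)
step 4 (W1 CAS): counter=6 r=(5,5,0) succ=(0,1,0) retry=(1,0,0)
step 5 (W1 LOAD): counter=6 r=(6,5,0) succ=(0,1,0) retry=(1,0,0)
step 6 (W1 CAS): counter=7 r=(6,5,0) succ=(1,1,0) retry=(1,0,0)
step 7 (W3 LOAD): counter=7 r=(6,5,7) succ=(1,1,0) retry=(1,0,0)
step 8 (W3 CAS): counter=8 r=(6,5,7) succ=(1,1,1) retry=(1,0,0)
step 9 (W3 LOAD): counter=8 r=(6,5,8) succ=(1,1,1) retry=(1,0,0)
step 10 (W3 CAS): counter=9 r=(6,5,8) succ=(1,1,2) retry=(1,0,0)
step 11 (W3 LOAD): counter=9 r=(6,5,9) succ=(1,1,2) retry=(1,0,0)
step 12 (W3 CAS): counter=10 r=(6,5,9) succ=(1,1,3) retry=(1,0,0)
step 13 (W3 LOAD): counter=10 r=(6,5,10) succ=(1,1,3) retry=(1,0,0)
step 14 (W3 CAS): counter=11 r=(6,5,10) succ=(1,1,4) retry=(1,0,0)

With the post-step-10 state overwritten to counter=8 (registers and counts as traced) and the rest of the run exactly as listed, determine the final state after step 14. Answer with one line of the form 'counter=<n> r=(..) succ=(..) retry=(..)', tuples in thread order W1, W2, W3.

counter=10 r=(6,5,9) succ=(1,1,4) retry=(1,0,0)

state after step 10 := counter=8 r=(6,5,8) succ=(1,1,2) retry=(1,0,0)
step 11 (W3 LOAD): counter=8 r=(6,5,8) succ=(1,1,2) retry=(1,0,0)
step 12 (W3 CAS): counter=9 r=(6,5,8) succ=(1,1,3) retry=(1,0,0)
step 13 (W3 LOAD): counter=9 r=(6,5,9) succ=(1,1,3) retry=(1,0,0)
step 14 (W3 CAS): counter=10 r=(6,5,9) succ=(1,1,4) retry=(1,0,0)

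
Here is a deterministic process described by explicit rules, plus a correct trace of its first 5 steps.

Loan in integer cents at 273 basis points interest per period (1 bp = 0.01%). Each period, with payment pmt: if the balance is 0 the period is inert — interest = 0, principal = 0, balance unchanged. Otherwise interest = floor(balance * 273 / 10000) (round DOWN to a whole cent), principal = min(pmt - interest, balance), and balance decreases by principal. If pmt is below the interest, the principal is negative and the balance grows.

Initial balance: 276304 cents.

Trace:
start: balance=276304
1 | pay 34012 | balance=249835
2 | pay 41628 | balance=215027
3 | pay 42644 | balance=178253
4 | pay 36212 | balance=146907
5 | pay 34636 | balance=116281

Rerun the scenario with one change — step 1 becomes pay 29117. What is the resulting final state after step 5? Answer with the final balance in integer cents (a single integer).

121733

(re-executing from step 1 with the substitution; state before step 1: balance=276304)
1 | pay 29117 | balance=254730
2 | pay 41628 | balance=220056
3 | pay 42644 | balance=183419
4 | pay 36212 | balance=152214
5 | pay 34636 | balance=121733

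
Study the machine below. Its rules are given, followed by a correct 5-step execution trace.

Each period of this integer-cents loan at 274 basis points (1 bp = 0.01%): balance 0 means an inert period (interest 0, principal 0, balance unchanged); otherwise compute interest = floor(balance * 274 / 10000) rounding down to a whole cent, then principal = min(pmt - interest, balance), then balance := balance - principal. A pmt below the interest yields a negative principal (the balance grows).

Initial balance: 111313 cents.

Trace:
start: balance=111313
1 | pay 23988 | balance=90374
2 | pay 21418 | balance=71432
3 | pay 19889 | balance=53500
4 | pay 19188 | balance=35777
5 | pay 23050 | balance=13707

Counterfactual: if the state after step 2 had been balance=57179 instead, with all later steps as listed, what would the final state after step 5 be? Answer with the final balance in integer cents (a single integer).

0

state after step 2 := balance=57179
3 | pay 19889 | balance=38856
4 | pay 19188 | balance=20732
5 | pay 23050 | balance=0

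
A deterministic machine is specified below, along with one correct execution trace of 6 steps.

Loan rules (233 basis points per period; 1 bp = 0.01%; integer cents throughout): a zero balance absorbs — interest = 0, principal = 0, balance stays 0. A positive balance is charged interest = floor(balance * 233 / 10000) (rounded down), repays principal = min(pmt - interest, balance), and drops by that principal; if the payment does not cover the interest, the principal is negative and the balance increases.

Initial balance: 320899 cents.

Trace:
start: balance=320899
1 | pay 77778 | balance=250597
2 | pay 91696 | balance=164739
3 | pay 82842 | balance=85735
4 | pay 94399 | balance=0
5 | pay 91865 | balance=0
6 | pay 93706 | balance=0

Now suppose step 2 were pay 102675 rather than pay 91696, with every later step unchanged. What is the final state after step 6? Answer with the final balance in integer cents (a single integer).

(re-executing from step 2 with the substitution; state before step 2: balance=250597)
2 | pay 102675 | balance=153760
3 | pay 82842 | balance=74500
4 | pay 94399 | balance=0
5 | pay 91865 | balance=0
6 | pay 93706 | balance=0

0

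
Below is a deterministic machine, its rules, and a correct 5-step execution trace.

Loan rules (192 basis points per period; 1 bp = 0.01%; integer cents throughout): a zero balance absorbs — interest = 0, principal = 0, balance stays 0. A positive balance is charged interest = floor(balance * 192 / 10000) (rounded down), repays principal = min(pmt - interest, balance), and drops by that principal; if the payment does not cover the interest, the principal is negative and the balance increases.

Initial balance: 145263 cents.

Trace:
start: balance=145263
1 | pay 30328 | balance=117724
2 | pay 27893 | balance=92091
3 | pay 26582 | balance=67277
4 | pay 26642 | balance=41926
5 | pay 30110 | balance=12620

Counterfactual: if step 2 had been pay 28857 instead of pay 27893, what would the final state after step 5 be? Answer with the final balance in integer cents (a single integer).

11599

(re-executing from step 2 with the substitution; state before step 2: balance=117724)
2 | pay 28857 | balance=91127
3 | pay 26582 | balance=66294
4 | pay 26642 | balance=40924
5 | pay 30110 | balance=11599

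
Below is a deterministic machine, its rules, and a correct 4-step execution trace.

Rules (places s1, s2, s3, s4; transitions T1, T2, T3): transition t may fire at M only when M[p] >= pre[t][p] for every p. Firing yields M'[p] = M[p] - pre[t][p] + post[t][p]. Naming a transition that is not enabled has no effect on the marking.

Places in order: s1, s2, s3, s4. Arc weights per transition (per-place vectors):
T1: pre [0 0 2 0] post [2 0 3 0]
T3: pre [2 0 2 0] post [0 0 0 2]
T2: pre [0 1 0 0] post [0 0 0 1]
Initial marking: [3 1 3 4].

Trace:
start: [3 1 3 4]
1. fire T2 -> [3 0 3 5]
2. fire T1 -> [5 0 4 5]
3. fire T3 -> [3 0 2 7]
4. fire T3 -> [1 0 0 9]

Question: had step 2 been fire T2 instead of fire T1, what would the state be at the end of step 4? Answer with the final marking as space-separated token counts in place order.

1 0 1 7

(re-executing from step 2 with the substitution; state before step 2: [3 0 3 5])
2. fire T2 -> [3 0 3 5]
3. fire T3 -> [1 0 1 7]
4. fire T3 -> [1 0 1 7]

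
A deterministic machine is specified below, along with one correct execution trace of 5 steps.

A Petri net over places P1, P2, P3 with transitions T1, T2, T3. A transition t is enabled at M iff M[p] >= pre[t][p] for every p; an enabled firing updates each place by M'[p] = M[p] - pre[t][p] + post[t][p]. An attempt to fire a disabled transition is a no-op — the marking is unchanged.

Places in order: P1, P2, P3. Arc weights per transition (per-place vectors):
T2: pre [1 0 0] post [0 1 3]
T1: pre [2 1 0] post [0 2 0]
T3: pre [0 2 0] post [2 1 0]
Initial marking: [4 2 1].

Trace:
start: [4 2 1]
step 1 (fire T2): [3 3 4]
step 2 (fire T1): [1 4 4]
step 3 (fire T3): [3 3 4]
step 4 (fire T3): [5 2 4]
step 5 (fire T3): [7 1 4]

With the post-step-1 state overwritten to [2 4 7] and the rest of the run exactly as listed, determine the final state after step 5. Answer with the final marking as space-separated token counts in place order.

6 2 7

state after step 1 := [2 4 7]
step 2 (fire T1): [0 5 7]
step 3 (fire T3): [2 4 7]
step 4 (fire T3): [4 3 7]
step 5 (fire T3): [6 2 7]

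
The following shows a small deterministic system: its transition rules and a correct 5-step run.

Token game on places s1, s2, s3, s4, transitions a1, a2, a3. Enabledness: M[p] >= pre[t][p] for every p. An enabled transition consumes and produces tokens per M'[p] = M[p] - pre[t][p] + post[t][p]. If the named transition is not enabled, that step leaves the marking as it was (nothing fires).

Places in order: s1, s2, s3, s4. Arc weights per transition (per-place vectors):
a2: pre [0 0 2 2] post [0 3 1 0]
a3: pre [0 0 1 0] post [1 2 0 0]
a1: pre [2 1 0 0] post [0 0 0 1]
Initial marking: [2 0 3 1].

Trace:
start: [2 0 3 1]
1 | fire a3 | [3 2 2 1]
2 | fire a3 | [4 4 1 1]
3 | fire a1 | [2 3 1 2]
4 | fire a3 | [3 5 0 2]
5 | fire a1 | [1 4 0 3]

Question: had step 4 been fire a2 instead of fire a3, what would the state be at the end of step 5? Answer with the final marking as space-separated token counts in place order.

(re-executing from step 4 with the substitution; state before step 4: [2 3 1 2])
4 | fire a2 | [2 3 1 2]
5 | fire a1 | [0 2 1 3]

0 2 1 3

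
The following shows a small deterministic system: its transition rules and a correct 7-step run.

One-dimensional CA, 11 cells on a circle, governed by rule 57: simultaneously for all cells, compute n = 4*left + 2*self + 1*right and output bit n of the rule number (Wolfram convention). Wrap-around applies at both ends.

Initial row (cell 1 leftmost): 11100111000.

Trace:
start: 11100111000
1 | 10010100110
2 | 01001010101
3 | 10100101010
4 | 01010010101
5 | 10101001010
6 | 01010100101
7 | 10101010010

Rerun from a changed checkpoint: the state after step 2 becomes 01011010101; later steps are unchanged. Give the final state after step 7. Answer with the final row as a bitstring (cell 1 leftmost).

01010101011

state after step 2 := 01011010101
3 | 10110101010
4 | 01101010101
5 | 11010101010
6 | 10101010101
7 | 01010101011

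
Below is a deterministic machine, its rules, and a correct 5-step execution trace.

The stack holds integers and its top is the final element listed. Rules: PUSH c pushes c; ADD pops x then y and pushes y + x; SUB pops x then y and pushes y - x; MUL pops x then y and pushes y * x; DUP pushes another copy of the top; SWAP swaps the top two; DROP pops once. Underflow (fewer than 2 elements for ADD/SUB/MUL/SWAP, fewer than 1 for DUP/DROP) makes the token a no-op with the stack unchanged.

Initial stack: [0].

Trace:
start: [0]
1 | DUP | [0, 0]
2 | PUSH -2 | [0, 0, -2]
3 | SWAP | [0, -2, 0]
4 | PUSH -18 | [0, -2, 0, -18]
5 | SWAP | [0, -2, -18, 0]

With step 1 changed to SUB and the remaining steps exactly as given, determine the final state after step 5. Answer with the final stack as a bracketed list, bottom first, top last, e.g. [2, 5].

(re-executing from step 1 with the substitution; state before step 1: [0])
1 | SUB | [0]
2 | PUSH -2 | [0, -2]
3 | SWAP | [-2, 0]
4 | PUSH -18 | [-2, 0, -18]
5 | SWAP | [-2, -18, 0]

[-2, -18, 0]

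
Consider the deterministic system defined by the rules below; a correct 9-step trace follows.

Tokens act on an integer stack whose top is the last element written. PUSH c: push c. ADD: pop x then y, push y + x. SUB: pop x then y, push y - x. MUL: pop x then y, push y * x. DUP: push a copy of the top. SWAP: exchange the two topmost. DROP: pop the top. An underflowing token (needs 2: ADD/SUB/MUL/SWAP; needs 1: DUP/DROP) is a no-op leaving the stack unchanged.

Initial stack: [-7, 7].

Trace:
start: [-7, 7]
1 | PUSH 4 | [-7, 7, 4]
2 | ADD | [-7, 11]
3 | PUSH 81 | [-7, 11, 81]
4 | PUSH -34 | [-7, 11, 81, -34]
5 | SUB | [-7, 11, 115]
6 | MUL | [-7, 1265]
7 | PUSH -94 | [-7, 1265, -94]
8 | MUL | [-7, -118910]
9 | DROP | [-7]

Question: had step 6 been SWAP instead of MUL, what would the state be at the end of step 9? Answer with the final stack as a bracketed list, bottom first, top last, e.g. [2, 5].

(re-executing from step 6 with the substitution; state before step 6: [-7, 11, 115])
6 | SWAP | [-7, 115, 11]
7 | PUSH -94 | [-7, 115, 11, -94]
8 | MUL | [-7, 115, -1034]
9 | DROP | [-7, 115]

[-7, 115]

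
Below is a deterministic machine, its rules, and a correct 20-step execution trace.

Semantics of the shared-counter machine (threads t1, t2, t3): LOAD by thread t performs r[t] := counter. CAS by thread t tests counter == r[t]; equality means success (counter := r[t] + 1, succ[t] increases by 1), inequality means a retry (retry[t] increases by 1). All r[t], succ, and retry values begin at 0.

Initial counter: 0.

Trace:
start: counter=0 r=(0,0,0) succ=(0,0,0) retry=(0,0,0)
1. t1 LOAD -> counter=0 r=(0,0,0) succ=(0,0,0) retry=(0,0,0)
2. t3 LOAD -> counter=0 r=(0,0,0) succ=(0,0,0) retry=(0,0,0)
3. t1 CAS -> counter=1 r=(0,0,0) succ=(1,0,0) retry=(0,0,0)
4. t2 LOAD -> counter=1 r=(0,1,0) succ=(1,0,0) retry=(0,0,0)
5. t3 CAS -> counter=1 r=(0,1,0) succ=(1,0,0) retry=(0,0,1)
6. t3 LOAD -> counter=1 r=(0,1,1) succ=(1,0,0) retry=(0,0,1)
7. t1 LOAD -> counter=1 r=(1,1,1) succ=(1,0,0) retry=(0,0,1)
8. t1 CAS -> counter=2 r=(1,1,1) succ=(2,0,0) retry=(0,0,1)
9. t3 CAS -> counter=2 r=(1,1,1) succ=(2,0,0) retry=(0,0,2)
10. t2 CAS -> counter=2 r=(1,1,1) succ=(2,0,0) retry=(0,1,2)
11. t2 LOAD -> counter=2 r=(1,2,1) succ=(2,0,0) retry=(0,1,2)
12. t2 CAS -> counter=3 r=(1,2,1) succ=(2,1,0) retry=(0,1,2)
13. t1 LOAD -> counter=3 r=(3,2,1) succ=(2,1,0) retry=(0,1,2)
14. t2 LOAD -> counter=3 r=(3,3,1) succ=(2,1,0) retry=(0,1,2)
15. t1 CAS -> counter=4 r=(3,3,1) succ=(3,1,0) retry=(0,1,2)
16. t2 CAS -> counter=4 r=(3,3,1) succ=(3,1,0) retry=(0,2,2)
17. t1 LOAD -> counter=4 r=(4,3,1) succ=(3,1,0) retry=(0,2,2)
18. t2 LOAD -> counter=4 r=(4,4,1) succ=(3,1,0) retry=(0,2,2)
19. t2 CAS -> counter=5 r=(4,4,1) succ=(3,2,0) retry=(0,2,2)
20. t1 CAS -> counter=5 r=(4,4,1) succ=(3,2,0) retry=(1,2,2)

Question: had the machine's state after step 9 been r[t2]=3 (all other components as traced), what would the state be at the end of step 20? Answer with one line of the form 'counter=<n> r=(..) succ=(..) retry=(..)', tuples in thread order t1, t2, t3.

state after step 9 := counter=2 r=(1,3,1) succ=(2,0,0) retry=(0,0,2)
10. t2 CAS -> counter=2 r=(1,3,1) succ=(2,0,0) retry=(0,1,2)
11. t2 LOAD -> counter=2 r=(1,2,1) succ=(2,0,0) retry=(0,1,2)
12. t2 CAS -> counter=3 r=(1,2,1) succ=(2,1,0) retry=(0,1,2)
13. t1 LOAD -> counter=3 r=(3,2,1) succ=(2,1,0) retry=(0,1,2)
14. t2 LOAD -> counter=3 r=(3,3,1) succ=(2,1,0) retry=(0,1,2)
15. t1 CAS -> counter=4 r=(3,3,1) succ=(3,1,0) retry=(0,1,2)
16. t2 CAS -> counter=4 r=(3,3,1) succ=(3,1,0) retry=(0,2,2)
17. t1 LOAD -> counter=4 r=(4,3,1) succ=(3,1,0) retry=(0,2,2)
18. t2 LOAD -> counter=4 r=(4,4,1) succ=(3,1,0) retry=(0,2,2)
19. t2 CAS -> counter=5 r=(4,4,1) succ=(3,2,0) retry=(0,2,2)
20. t1 CAS -> counter=5 r=(4,4,1) succ=(3,2,0) retry=(1,2,2)

counter=5 r=(4,4,1) succ=(3,2,0) retry=(1,2,2)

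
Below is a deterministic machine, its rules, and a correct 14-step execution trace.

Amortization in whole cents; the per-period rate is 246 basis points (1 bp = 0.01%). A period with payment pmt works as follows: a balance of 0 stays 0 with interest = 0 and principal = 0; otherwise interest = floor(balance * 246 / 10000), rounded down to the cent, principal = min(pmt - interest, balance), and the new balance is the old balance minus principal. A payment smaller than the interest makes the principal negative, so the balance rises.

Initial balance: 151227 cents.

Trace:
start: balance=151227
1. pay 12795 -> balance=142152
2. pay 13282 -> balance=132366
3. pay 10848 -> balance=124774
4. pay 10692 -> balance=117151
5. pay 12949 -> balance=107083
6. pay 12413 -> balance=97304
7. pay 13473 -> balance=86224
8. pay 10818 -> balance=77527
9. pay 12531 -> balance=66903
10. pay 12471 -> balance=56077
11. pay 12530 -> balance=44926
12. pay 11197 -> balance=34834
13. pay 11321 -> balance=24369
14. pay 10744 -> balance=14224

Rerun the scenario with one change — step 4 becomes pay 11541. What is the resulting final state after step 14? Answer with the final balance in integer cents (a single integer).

(re-executing from step 4 with the substitution; state before step 4: balance=124774)
4. pay 11541 -> balance=116302
5. pay 12949 -> balance=106214
6. pay 12413 -> balance=96413
7. pay 13473 -> balance=85311
8. pay 10818 -> balance=76591
9. pay 12531 -> balance=65944
10. pay 12471 -> balance=55095
11. pay 12530 -> balance=43920
12. pay 11197 -> balance=33803
13. pay 11321 -> balance=23313
14. pay 10744 -> balance=13142

13142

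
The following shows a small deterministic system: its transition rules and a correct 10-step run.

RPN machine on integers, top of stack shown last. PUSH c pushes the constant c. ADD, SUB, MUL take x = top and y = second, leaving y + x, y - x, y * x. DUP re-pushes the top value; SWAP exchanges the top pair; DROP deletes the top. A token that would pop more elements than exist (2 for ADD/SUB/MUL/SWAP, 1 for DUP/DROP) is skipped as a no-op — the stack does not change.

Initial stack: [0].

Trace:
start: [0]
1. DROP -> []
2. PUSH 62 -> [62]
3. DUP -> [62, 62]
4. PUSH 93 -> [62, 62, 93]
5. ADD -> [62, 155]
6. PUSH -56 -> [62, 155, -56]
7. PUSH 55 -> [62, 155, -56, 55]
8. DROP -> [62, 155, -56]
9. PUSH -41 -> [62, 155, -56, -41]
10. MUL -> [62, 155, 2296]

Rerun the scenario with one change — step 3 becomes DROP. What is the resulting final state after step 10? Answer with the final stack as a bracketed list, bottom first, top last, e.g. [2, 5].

(re-executing from step 3 with the substitution; state before step 3: [62])
3. DROP -> []
4. PUSH 93 -> [93]
5. ADD -> [93]
6. PUSH -56 -> [93, -56]
7. PUSH 55 -> [93, -56, 55]
8. DROP -> [93, -56]
9. PUSH -41 -> [93, -56, -41]
10. MUL -> [93, 2296]

[93, 2296]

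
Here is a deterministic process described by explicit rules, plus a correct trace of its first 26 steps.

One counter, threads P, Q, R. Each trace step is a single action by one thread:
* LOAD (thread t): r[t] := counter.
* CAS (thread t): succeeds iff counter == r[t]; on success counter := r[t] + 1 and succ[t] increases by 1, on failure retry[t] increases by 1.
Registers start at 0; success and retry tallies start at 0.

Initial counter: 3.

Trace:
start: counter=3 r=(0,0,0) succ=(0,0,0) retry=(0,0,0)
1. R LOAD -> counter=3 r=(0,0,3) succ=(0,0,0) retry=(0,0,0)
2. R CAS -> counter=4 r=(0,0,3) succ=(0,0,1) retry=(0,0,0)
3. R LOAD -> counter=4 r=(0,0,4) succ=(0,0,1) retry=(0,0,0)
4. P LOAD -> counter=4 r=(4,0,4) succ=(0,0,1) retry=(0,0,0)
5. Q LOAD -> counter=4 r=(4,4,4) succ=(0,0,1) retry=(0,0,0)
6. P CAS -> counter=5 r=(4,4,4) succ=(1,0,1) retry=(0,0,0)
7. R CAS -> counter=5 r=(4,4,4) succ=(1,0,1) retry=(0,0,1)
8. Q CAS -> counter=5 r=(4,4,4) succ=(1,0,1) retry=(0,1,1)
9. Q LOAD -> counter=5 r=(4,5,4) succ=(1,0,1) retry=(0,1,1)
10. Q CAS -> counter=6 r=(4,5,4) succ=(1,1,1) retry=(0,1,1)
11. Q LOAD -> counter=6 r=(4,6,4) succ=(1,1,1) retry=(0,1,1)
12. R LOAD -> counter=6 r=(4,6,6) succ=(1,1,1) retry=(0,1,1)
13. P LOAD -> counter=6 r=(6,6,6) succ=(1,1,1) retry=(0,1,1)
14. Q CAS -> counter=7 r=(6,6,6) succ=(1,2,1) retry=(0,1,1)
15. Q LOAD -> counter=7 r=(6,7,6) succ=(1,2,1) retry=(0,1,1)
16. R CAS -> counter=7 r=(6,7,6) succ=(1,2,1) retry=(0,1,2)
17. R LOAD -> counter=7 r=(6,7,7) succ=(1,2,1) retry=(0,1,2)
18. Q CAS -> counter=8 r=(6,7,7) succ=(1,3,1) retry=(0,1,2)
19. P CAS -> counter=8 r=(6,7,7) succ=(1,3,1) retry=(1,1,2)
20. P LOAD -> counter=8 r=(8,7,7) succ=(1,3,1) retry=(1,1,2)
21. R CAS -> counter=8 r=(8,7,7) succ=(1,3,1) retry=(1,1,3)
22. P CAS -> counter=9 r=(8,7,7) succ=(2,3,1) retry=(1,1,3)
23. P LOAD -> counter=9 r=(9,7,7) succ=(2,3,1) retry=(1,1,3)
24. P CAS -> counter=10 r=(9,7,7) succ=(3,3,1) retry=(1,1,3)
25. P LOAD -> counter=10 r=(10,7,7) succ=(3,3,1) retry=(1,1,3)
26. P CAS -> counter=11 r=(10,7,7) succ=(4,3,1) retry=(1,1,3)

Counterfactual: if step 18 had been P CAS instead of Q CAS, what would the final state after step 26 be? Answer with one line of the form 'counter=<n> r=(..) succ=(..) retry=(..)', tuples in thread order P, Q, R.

counter=10 r=(9,7,7) succ=(3,2,2) retry=(3,1,2)

(re-executing from step 18 with the substitution; state before step 18: counter=7 r=(6,7,7) succ=(1,2,1) retry=(0,1,2))
18. P CAS -> counter=7 r=(6,7,7) succ=(1,2,1) retry=(1,1,2)
19. P CAS -> counter=7 r=(6,7,7) succ=(1,2,1) retry=(2,1,2)
20. P LOAD -> counter=7 r=(7,7,7) succ=(1,2,1) retry=(2,1,2)
21. R CAS -> counter=8 r=(7,7,7) succ=(1,2,2) retry=(2,1,2)
22. P CAS -> counter=8 r=(7,7,7) succ=(1,2,2) retry=(3,1,2)
23. P LOAD -> counter=8 r=(8,7,7) succ=(1,2,2) retry=(3,1,2)
24. P CAS -> counter=9 r=(8,7,7) succ=(2,2,2) retry=(3,1,2)
25. P LOAD -> counter=9 r=(9,7,7) succ=(2,2,2) retry=(3,1,2)
26. P CAS -> counter=10 r=(9,7,7) succ=(3,2,2) retry=(3,1,2)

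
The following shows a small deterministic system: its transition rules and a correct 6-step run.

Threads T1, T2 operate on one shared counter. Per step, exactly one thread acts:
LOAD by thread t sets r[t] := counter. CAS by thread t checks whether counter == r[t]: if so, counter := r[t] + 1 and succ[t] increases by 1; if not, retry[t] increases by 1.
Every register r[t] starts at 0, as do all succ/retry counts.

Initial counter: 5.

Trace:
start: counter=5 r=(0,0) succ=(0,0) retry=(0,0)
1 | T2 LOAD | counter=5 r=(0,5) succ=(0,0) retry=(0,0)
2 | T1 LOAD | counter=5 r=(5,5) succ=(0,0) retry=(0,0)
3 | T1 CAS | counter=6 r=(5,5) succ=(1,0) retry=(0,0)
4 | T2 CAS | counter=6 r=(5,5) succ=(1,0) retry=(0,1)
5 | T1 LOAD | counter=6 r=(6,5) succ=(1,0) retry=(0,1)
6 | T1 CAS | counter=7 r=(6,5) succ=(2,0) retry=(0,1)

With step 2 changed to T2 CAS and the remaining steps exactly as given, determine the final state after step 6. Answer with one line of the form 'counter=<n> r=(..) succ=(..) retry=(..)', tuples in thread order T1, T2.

counter=7 r=(6,5) succ=(1,1) retry=(1,1)

(re-executing from step 2 with the substitution; state before step 2: counter=5 r=(0,5) succ=(0,0) retry=(0,0))
2 | T2 CAS | counter=6 r=(0,5) succ=(0,1) retry=(0,0)
3 | T1 CAS | counter=6 r=(0,5) succ=(0,1) retry=(1,0)
4 | T2 CAS | counter=6 r=(0,5) succ=(0,1) retry=(1,1)
5 | T1 LOAD | counter=6 r=(6,5) succ=(0,1) retry=(1,1)
6 | T1 CAS | counter=7 r=(6,5) succ=(1,1) retry=(1,1)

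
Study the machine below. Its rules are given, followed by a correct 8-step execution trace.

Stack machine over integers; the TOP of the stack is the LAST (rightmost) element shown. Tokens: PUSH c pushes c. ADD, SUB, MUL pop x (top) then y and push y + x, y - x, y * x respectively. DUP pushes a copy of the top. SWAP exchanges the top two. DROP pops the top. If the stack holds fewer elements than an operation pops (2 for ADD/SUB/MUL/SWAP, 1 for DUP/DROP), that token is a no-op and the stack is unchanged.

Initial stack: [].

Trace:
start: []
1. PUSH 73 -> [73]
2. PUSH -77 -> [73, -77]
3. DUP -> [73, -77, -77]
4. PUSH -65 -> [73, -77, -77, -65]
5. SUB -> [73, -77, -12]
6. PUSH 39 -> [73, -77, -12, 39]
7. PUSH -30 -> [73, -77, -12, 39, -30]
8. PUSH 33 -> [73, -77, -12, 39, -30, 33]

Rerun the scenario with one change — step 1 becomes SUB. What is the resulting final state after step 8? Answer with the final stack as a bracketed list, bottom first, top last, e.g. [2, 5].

[-77, -12, 39, -30, 33]

(re-executing from step 1 with the substitution; state before step 1: [])
1. SUB -> []
2. PUSH -77 -> [-77]
3. DUP -> [-77, -77]
4. PUSH -65 -> [-77, -77, -65]
5. SUB -> [-77, -12]
6. PUSH 39 -> [-77, -12, 39]
7. PUSH -30 -> [-77, -12, 39, -30]
8. PUSH 33 -> [-77, -12, 39, -30, 33]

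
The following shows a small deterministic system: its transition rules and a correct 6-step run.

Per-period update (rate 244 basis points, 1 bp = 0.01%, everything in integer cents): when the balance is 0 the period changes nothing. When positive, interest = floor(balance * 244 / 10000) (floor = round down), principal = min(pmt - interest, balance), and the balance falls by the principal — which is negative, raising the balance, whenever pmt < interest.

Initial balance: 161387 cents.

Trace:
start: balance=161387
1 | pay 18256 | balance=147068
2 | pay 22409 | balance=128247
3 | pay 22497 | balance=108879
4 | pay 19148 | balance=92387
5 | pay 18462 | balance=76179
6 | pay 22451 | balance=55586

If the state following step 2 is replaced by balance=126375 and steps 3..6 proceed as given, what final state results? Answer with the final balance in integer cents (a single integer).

53524

state after step 2 := balance=126375
3 | pay 22497 | balance=106961
4 | pay 19148 | balance=90422
5 | pay 18462 | balance=74166
6 | pay 22451 | balance=53524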